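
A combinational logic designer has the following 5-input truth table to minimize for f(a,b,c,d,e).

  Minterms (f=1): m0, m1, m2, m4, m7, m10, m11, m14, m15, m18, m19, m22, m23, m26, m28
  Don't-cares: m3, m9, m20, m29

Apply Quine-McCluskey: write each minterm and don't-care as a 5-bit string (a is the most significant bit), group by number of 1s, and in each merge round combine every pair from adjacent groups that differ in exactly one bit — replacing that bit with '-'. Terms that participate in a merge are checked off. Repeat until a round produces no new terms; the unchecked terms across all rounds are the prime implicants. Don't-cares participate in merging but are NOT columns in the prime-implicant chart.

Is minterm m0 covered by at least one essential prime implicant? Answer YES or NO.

size-2^0 implicants → 00000(✓)  00001(✓)  00010(✓)  00011(✓)  00100(✓)  00111(✓)  01001(✓)  01010(✓)  01011(✓)  01110(✓)  01111(✓)  10010(✓)  10011(✓)  10100(✓)  10110(✓)  10111(✓)  11010(✓)  11100(✓)  11101(✓)
size-2^1 implicants → -0010(✓)  -0011(✓)  -0100  -0111(✓)  -1010(✓)  0-001(✓)  0-010(✓)  0-011(✓)  0-111(✓)  00-00  00-11(✓)  000-0(✓)  000-1(✓)  0000-(✓)  0001-(✓)  01-10(✓)  01-11(✓)  010-1(✓)  0101-(✓)  0111-(✓)  1-010(✓)  1-100  10-10(✓)  10-11(✓)  1001-(✓)  101-0  1011-(✓)  1110-
size-2^2 implicants → --010  -0-11  -001-  0--11  0-0-1  0-01-  000--  01-1-  10-1-
Unchecked terms (primes): --010, -0-11, -001-, -0100, 0--11, 0-0-1, 0-01-, 00-00, 000--, 01-1-, 1-100, 10-1-, 101-0, 1110-
Minterm coverage:
  m0 ⊆ 00-00,000--
  m1 ⊆ 0-0-1,000--
  m2 ⊆ --010,-001-,0-01-,000--
  m4 ⊆ -0100,00-00
  m7 ⊆ -0-11,0--11
  m10 ⊆ --010,0-01-,01-1-
  m11 ⊆ 0--11,0-0-1,0-01-,01-1-
  m14 ⊆ 01-1- [E]
  m15 ⊆ 0--11,01-1-
  m18 ⊆ --010,-001-,10-1-
  m19 ⊆ -0-11,-001-,10-1-
  m22 ⊆ 10-1-,101-0
  m23 ⊆ -0-11,10-1-
  m26 ⊆ --010 [E]
  m28 ⊆ 1-100,1110-
E = {--010, 01-1-}

NO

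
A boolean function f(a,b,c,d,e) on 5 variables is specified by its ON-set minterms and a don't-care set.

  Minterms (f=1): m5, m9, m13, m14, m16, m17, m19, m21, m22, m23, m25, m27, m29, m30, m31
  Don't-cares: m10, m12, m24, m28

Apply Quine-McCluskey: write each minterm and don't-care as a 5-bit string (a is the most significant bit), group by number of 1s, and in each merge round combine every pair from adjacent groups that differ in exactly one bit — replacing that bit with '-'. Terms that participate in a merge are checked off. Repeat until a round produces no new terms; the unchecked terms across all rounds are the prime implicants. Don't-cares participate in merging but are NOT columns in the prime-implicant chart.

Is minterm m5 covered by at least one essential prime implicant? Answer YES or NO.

Round 0: 00101✓ 01001✓ 01010✓ 01100✓ 01101✓ 01110✓ 10000✓ 10001✓ 10011✓ 10101✓ 10110✓ 10111✓ 11000✓ 11001✓ 11011✓ 11100✓ 11101✓ 11110✓ 11111✓
Round 1: -0101✓ -1001✓ -1100✓ -1101✓ -1110✓ 0-101✓ 01-01✓ 01-10 011-0✓ 0110-✓ 1-000✓ 1-001✓ 1-011✓ 1-101✓ 1-110✓ 1-111✓ 10-01✓ 10-11✓ 100-1✓ 1000-✓ 101-1✓ 1011-✓ 11-00✓ 11-01✓ 11-11✓ 110-1✓ 1100-✓ 111-0✓ 111-1✓ 1110-✓ 1111-✓
Round 2: --101 -1-01 -11-0 -110- 1--01✓ 1--11✓ 1-0-1✓ 1-00- 1-1-1✓ 1-11- 10--1✓ 11--1✓ 11-0- 111--
Round 3: 1---1
PIs = {--101, -1-01, -11-0, -110-, 01-10, 1---1, 1-00-, 1-11-, 11-0-, 111--}
Coverage chart:
  m5: --101 ←essential
  m9: -1-01 ←essential
  m13: --101,-1-01,-110-
  m14: -11-0,01-10
  m16: 1-00- ←essential
  m17: 1---1,1-00-
  m19: 1---1 ←essential
  m21: --101,1---1
  m22: 1-11- ←essential
  m23: 1---1,1-11-
  m25: -1-01,1---1,1-00-,11-0-
  m27: 1---1 ←essential
  m29: --101,-1-01,-110-,1---1,11-0-,111--
  m30: -11-0,1-11-,111--
  m31: 1---1,1-11-,111--
Essential: --101, -1-01, 1---1, 1-00-, 1-11-

YES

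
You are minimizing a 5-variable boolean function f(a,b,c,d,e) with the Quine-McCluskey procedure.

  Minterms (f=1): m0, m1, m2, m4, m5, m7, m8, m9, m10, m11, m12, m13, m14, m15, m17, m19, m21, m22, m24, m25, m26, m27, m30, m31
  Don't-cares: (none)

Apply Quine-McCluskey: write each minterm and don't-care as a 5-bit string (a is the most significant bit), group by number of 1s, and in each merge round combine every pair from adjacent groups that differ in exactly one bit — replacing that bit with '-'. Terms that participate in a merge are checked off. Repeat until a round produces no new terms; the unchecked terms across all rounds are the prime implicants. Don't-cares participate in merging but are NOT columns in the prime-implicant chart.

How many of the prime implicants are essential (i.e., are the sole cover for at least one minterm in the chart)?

[col 0] 00000*, 00001*, 00010*, 00100*, 00101*, 00111*, 01000*, 01001*, 01010*, 01011*, 01100*, 01101*, 01110*, 01111*, 10001*, 10011*, 10101*, 10110*, 11000*, 11001*, 11010*, 11011*, 11110*, 11111*
[col 1] -0001*, -0101*, -1000*, -1001*, -1010*, -1011*, -1110*, -1111*, 0-000*, 0-001*, 0-010*, 0-100*, 0-101*, 0-111*, 00-00*, 00-01*, 000-0*, 0000-*, 001-1*, 0010-*, 01-00*, 01-01*, 01-10*, 01-11*, 010-0*, 010-1*, 0100-*, 0101-*, 011-0*, 011-1*, 0110-*, 0111-*, 1-001*, 1-011*, 1-110, 10-01*, 100-1*, 11-10*, 11-11*, 110-0*, 110-1*, 1100-*, 1101-*, 1111-*
[col 2] --001, -0-01, -1-10*, -1-11*, -10-0*, -10-1*, -100-*, -101-*, -111-*, 0--00*, 0--01*, 0-0-0, 0-00-*, 0-1-1, 0-10-*, 00-0-*, 01--0*, 01--1*, 01-0-*, 01-1-*, 010--*, 011--*, 1-0-1, 11-1-*, 110--*
[col 3] -1-1-, -10--, 0--0-, 01---
Prime implicants: --001, -0-01, -1-1-, -10--, 0--0-, 0-0-0, 0-1-1, 01---, 1-0-1, 1-110
PI chart (minterm → PIs covering it):
  0 | 0--0-,0-0-0
  1 | --001,-0-01,0--0-
  2 | 0-0-0  (sole → essential)
  4 | 0--0-  (sole → essential)
  5 | -0-01,0--0-,0-1-1
  7 | 0-1-1  (sole → essential)
  8 | -10--,0--0-,0-0-0,01---
  9 | --001,-10--,0--0-,01---
  10 | -1-1-,-10--,0-0-0,01---
  11 | -1-1-,-10--,01---
  12 | 0--0-,01---
  13 | 0--0-,0-1-1,01---
  14 | -1-1-,01---
  15 | -1-1-,0-1-1,01---
  17 | --001,-0-01,1-0-1
  19 | 1-0-1  (sole → essential)
  21 | -0-01  (sole → essential)
  22 | 1-110  (sole → essential)
  24 | -10--  (sole → essential)
  25 | --001,-10--,1-0-1
  26 | -1-1-,-10--
  27 | -1-1-,-10--,1-0-1
  30 | -1-1-,1-110
  31 | -1-1-  (sole → essential)
Essential prime implicants: -0-01, -1-1-, -10--, 0--0-, 0-0-0, 0-1-1, 1-0-1, 1-110

8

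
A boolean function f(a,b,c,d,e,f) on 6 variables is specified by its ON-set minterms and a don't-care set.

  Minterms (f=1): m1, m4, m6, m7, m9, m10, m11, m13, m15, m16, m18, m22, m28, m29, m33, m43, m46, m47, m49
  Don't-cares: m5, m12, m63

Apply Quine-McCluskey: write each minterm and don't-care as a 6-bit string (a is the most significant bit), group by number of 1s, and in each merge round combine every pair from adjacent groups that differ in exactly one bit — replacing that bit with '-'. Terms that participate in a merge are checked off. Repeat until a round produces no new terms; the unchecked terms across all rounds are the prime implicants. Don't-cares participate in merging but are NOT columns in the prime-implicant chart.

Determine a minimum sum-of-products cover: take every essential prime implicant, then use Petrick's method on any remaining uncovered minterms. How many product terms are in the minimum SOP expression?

9

[col 0] 000001*, 000100*, 000101*, 000110*, 000111*, 001001*, 001010*, 001011*, 001100*, 001101*, 001111*, 010000*, 010010*, 010110*, 011100*, 011101*, 100001*, 101011*, 101110*, 101111*, 110001*, 111111*
[col 1] -00001, -01011*, -01111*, 0-0110, 0-1100*, 0-1101*, 00-001*, 00-100*, 00-101*, 00-111*, 000-01*, 0001-0*, 0001-1*, 00010-*, 00011-*, 001-01*, 001-11*, 0010-1*, 00101-, 0011-1*, 00110-*, 010-10, 0100-0, 01110-*, 1-0001, 1-1111, 101-11*, 10111-
[col 2] -01-11, 0-110-, 00--01, 00-1-1, 00-10-, 0001--, 001--1
Prime implicants: -00001, -01-11, 0-0110, 0-110-, 00--01, 00-1-1, 00-10-, 0001--, 001--1, 00101-, 010-10, 0100-0, 1-0001, 1-1111, 10111-
PI chart (minterm → PIs covering it):
  1 | -00001,00--01
  4 | 00-10-,0001--
  6 | 0-0110,0001--
  7 | 00-1-1,0001--
  9 | 00--01,001--1
  10 | 00101-  (sole → essential)
  11 | -01-11,001--1,00101-
  13 | 0-110-,00--01,00-1-1,00-10-,001--1
  15 | -01-11,00-1-1,001--1
  16 | 0100-0  (sole → essential)
  18 | 010-10,0100-0
  22 | 0-0110,010-10
  28 | 0-110-  (sole → essential)
  29 | 0-110-  (sole → essential)
  33 | -00001,1-0001
  43 | -01-11  (sole → essential)
  46 | 10111-  (sole → essential)
  47 | -01-11,1-1111,10111-
  49 | 1-0001  (sole → essential)
Essential prime implicants: -01-11, 0-110-, 00101-, 0100-0, 1-0001, 10111-
Petrick residual → 0-0110, 00--01, 0001--
Minimum SOP uses 9 PIs: b'cef + a'c'def' + a'cde' + a'b'e'f + a'b'c'd + a'b'cd'e + a'bc'd'f' + ac'd'e'f + ab'cde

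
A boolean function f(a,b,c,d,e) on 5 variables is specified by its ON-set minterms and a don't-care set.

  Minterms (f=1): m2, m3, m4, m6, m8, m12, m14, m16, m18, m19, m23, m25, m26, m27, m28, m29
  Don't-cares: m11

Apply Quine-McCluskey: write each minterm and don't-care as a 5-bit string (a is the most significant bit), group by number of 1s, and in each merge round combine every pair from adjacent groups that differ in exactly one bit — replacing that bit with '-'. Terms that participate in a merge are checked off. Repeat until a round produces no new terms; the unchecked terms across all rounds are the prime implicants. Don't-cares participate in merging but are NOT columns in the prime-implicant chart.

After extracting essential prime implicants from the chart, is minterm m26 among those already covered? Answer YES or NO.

Round 0: 00010✓ 00011✓ 00100✓ 00110✓ 01000✓ 01011✓ 01100✓ 01110✓ 10000✓ 10010✓ 10011✓ 10111✓ 11001✓ 11010✓ 11011✓ 11100✓ 11101✓
Round 1: -0010✓ -0011✓ -1011✓ -1100 0-011✓ 0-100✓ 0-110✓ 00-10 0001-✓ 001-0✓ 01-00 011-0✓ 1-010✓ 1-011✓ 10-11 100-0 1001-✓ 11-01 110-1 1101-✓ 1110-
Round 2: --011 -001- 0-1-0 1-01-
PIs = {--011, -001-, -1100, 0-1-0, 00-10, 01-00, 1-01-, 10-11, 100-0, 11-01, 110-1, 1110-}
Coverage chart:
  m2: -001-,00-10
  m3: --011,-001-
  m4: 0-1-0 ←essential
  m6: 0-1-0,00-10
  m8: 01-00 ←essential
  m12: -1100,0-1-0,01-00
  m14: 0-1-0 ←essential
  m16: 100-0 ←essential
  m18: -001-,1-01-,100-0
  m19: --011,-001-,1-01-,10-11
  m23: 10-11 ←essential
  m25: 11-01,110-1
  m26: 1-01- ←essential
  m27: --011,1-01-,110-1
  m28: -1100,1110-
  m29: 11-01,1110-
Essential: 0-1-0, 01-00, 1-01-, 10-11, 100-0

YES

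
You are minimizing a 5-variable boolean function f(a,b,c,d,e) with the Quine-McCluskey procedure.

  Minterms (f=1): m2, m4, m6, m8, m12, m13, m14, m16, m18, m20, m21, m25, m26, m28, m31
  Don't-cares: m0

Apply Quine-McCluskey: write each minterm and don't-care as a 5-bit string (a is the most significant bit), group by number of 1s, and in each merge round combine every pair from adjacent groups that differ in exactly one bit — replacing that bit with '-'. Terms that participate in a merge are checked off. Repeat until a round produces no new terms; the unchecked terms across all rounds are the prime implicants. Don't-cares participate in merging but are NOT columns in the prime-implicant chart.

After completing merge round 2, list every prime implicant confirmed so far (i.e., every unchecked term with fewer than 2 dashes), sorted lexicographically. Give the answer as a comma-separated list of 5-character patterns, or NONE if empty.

0110-, 1-010, 1010-, 11001, 11111

[col 0] 00000*, 00010*, 00100*, 00110*, 01000*, 01100*, 01101*, 01110*, 10000*, 10010*, 10100*, 10101*, 11001, 11010*, 11100*, 11111
[col 1] -0000*, -0010*, -0100*, -1100*, 0-000*, 0-100*, 0-110*, 00-00*, 00-10*, 000-0*, 001-0*, 01-00*, 011-0*, 0110-, 1-010, 1-100*, 10-00*, 100-0*, 1010-
[col 2] --100, -0-00, -00-0, 0--00, 0-1-0, 00--0
Prime implicants: --100, -0-00, -00-0, 0--00, 0-1-0, 00--0, 0110-, 1-010, 1010-, 11001, 11111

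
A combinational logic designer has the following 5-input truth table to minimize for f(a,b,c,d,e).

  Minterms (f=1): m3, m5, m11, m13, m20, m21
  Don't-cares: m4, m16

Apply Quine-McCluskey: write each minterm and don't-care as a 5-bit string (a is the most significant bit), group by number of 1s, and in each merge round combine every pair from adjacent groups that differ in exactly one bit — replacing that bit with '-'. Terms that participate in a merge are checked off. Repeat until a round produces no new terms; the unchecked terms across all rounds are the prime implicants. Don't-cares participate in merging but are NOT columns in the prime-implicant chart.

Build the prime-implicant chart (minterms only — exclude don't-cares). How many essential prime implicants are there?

3

size-2^0 implicants → 00011(✓)  00100(✓)  00101(✓)  01011(✓)  01101(✓)  10000(✓)  10100(✓)  10101(✓)
size-2^1 implicants → -0100(✓)  -0101(✓)  0-011  0-101  0010-(✓)  10-00  1010-(✓)
size-2^2 implicants → -010-
Unchecked terms (primes): -010-, 0-011, 0-101, 10-00
Minterm coverage:
  m3 ⊆ 0-011 [E]
  m5 ⊆ -010-,0-101
  m11 ⊆ 0-011 [E]
  m13 ⊆ 0-101 [E]
  m20 ⊆ -010-,10-00
  m21 ⊆ -010- [E]
E = {-010-, 0-011, 0-101}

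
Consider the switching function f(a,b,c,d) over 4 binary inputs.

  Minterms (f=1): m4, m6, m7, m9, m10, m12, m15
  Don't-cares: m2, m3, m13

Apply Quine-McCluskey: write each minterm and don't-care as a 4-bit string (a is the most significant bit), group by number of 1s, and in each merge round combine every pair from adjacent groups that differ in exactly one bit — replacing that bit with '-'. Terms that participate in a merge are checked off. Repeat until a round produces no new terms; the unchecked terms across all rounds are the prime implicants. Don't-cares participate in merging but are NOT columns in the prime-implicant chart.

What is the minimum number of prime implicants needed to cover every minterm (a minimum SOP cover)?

Round 0: 0010✓ 0011✓ 0100✓ 0110✓ 0111✓ 1001✓ 1010✓ 1100✓ 1101✓ 1111✓
Round 1: -010 -100 -111 0-10✓ 0-11✓ 001-✓ 01-0 011-✓ 1-01 11-1 110-
Round 2: 0-1-
PIs = {-010, -100, -111, 0-1-, 01-0, 1-01, 11-1, 110-}
Coverage chart:
  m4: -100,01-0
  m6: 0-1-,01-0
  m7: -111,0-1-
  m9: 1-01 ←essential
  m10: -010 ←essential
  m12: -100,110-
  m15: -111,11-1
Essential: -010, 1-01
Petrick residual → -100, -111, 0-1-
Min cover (5 terms): b'cd' + bc'd' + bcd + a'c + ac'd

5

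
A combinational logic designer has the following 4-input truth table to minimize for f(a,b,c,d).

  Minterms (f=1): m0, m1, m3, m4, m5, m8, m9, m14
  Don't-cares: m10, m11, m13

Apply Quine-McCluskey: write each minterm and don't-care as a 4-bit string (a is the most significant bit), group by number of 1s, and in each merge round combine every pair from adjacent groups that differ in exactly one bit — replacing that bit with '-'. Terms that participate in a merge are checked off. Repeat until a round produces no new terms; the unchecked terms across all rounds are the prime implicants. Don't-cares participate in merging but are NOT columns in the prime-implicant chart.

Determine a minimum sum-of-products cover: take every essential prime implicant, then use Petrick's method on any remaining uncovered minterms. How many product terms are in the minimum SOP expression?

4

Round 0: 0000✓ 0001✓ 0011✓ 0100✓ 0101✓ 1000✓ 1001✓ 1010✓ 1011✓ 1101✓ 1110✓
Round 1: -000✓ -001✓ -011✓ -101✓ 0-00✓ 0-01✓ 00-1✓ 000-✓ 010-✓ 1-01✓ 1-10 10-0✓ 10-1✓ 100-✓ 101-✓
Round 2: --01 -0-1 -00- 0-0- 10--
PIs = {--01, -0-1, -00-, 0-0-, 1-10, 10--}
Coverage chart:
  m0: -00-,0-0-
  m1: --01,-0-1,-00-,0-0-
  m3: -0-1 ←essential
  m4: 0-0- ←essential
  m5: --01,0-0-
  m8: -00-,10--
  m9: --01,-0-1,-00-,10--
  m14: 1-10 ←essential
Essential: -0-1, 0-0-, 1-10
Petrick residual → -00-
Min cover (4 terms): b'd + b'c' + a'c' + acd'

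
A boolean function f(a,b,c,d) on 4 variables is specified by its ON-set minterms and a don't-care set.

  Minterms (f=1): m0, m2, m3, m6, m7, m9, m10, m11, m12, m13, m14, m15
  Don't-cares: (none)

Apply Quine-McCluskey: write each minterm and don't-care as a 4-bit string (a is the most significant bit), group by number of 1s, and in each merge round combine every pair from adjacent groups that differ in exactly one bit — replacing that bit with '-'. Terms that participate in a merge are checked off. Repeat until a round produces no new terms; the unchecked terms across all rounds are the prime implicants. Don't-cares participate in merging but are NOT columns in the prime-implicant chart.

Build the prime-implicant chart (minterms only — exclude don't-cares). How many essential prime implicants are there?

[col 0] 0000*, 0010*, 0011*, 0110*, 0111*, 1001*, 1010*, 1011*, 1100*, 1101*, 1110*, 1111*
[col 1] -010*, -011*, -110*, -111*, 0-10*, 0-11*, 00-0, 001-*, 011-*, 1-01*, 1-10*, 1-11*, 10-1*, 101-*, 11-0*, 11-1*, 110-*, 111-*
[col 2] --10*, --11*, -01-*, -11-*, 0-1-*, 1--1, 1-1-*, 11--
[col 3] --1-
Prime implicants: --1-, 00-0, 1--1, 11--
PI chart (minterm → PIs covering it):
  0 | 00-0  (sole → essential)
  2 | --1-,00-0
  3 | --1-  (sole → essential)
  6 | --1-  (sole → essential)
  7 | --1-  (sole → essential)
  9 | 1--1  (sole → essential)
  10 | --1-  (sole → essential)
  11 | --1-,1--1
  12 | 11--  (sole → essential)
  13 | 1--1,11--
  14 | --1-,11--
  15 | --1-,1--1,11--
Essential prime implicants: --1-, 00-0, 1--1, 11--

4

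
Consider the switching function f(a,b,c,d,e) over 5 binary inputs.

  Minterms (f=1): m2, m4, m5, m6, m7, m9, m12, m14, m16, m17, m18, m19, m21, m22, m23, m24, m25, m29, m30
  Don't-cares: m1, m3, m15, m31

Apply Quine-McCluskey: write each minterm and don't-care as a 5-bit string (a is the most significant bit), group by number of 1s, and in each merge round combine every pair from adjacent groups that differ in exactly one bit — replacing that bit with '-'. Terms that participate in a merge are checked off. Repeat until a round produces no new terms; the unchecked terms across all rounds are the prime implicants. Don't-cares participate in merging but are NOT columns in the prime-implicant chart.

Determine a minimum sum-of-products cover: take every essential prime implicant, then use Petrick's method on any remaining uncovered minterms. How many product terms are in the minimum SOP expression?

7

size-2^0 implicants → 00001(✓)  00010(✓)  00011(✓)  00100(✓)  00101(✓)  00110(✓)  00111(✓)  01001(✓)  01100(✓)  01110(✓)  01111(✓)  10000(✓)  10001(✓)  10010(✓)  10011(✓)  10101(✓)  10110(✓)  10111(✓)  11000(✓)  11001(✓)  11101(✓)  11110(✓)  11111(✓)
size-2^1 implicants → -0001(✓)  -0010(✓)  -0011(✓)  -0101(✓)  -0110(✓)  -0111(✓)  -1001(✓)  -1110(✓)  -1111(✓)  0-001(✓)  0-100(✓)  0-110(✓)  0-111(✓)  00-01(✓)  00-10(✓)  00-11(✓)  000-1(✓)  0001-(✓)  001-0(✓)  001-1(✓)  0010-(✓)  0011-(✓)  011-0(✓)  0111-(✓)  1-000(✓)  1-001(✓)  1-101(✓)  1-110(✓)  1-111(✓)  10-01(✓)  10-10(✓)  10-11(✓)  100-0(✓)  100-1(✓)  1000-(✓)  1001-(✓)  101-1(✓)  1011-(✓)  11-01(✓)  1100-(✓)  111-1(✓)  1111-(✓)
size-2^2 implicants → --001  --110(✓)  --111(✓)  -0-01(✓)  -0-10(✓)  -0-11(✓)  -00-1(✓)  -001-(✓)  -01-1(✓)  -011-(✓)  -111-(✓)  0-1-0  0-11-(✓)  00--1(✓)  00-1-(✓)  001--  1--01  1-00-  1-1-1  1-11-(✓)  10--1(✓)  10-1-(✓)  100--
size-2^3 implicants → --11-  -0--1  -0-1-
Unchecked terms (primes): --001, --11-, -0--1, -0-1-, 0-1-0, 001--, 1--01, 1-00-, 1-1-1, 100--
Minterm coverage:
  m2 ⊆ -0-1- [E]
  m4 ⊆ 0-1-0,001--
  m5 ⊆ -0--1,001--
  m6 ⊆ --11-,-0-1-,0-1-0,001--
  m7 ⊆ --11-,-0--1,-0-1-,001--
  m9 ⊆ --001 [E]
  m12 ⊆ 0-1-0 [E]
  m14 ⊆ --11-,0-1-0
  m16 ⊆ 1-00-,100--
  m17 ⊆ --001,-0--1,1--01,1-00-,100--
  m18 ⊆ -0-1-,100--
  m19 ⊆ -0--1,-0-1-,100--
  m21 ⊆ -0--1,1--01,1-1-1
  m22 ⊆ --11-,-0-1-
  m23 ⊆ --11-,-0--1,-0-1-,1-1-1
  m24 ⊆ 1-00- [E]
  m25 ⊆ --001,1--01,1-00-
  m29 ⊆ 1--01,1-1-1
  m30 ⊆ --11- [E]
E = {--001, --11-, -0-1-, 0-1-0, 1-00-}
Petrick residual → -0--1, 1--01
Cover = c'd'e + cd + b'e + b'd + a'ce' + ad'e + ac'd'  |cover|=7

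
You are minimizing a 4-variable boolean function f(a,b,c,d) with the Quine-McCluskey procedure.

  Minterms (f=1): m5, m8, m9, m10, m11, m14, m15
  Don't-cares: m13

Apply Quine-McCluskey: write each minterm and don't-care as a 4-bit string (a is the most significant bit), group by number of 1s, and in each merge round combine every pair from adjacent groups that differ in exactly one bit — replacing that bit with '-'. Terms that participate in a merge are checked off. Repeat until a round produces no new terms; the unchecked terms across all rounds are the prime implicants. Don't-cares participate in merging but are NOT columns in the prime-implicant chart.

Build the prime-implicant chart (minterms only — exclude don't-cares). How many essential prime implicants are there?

Round 0: 0101✓ 1000✓ 1001✓ 1010✓ 1011✓ 1101✓ 1110✓ 1111✓
Round 1: -101 1-01✓ 1-10✓ 1-11✓ 10-0✓ 10-1✓ 100-✓ 101-✓ 11-1✓ 111-✓
Round 2: 1--1 1-1- 10--
PIs = {-101, 1--1, 1-1-, 10--}
Coverage chart:
  m5: -101 ←essential
  m8: 10-- ←essential
  m9: 1--1,10--
  m10: 1-1-,10--
  m11: 1--1,1-1-,10--
  m14: 1-1- ←essential
  m15: 1--1,1-1-
Essential: -101, 1-1-, 10--

3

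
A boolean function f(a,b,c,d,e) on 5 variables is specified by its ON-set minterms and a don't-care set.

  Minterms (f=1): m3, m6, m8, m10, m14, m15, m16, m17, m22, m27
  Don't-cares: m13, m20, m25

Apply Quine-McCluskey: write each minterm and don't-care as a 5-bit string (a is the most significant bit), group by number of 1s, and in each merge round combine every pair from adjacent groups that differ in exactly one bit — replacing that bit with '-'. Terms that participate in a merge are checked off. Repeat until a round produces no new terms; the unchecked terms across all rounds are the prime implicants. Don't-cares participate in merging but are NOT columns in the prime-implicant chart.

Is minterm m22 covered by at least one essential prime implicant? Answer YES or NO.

NO

size-2^0 implicants → 00011  00110(✓)  01000(✓)  01010(✓)  01101(✓)  01110(✓)  01111(✓)  10000(✓)  10001(✓)  10100(✓)  10110(✓)  11001(✓)  11011(✓)
size-2^1 implicants → -0110  0-110  01-10  010-0  011-1  0111-  1-001  10-00  1000-  101-0  110-1
Unchecked terms (primes): -0110, 0-110, 00011, 01-10, 010-0, 011-1, 0111-, 1-001, 10-00, 1000-, 101-0, 110-1
Minterm coverage:
  m3 ⊆ 00011 [E]
  m6 ⊆ -0110,0-110
  m8 ⊆ 010-0 [E]
  m10 ⊆ 01-10,010-0
  m14 ⊆ 0-110,01-10,0111-
  m15 ⊆ 011-1,0111-
  m16 ⊆ 10-00,1000-
  m17 ⊆ 1-001,1000-
  m22 ⊆ -0110,101-0
  m27 ⊆ 110-1 [E]
E = {00011, 010-0, 110-1}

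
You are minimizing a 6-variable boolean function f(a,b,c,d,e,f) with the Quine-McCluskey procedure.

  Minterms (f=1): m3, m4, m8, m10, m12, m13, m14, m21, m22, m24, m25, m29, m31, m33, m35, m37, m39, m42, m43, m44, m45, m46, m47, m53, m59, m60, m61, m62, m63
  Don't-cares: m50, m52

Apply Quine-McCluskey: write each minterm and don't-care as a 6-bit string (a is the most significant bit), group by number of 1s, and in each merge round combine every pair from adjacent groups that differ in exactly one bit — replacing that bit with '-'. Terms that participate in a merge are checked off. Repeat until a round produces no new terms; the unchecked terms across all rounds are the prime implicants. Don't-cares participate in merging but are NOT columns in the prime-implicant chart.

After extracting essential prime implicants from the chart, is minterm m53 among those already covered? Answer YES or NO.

YES

Round 0: 000011✓ 000100✓ 001000✓ 001010✓ 001100✓ 001101✓ 001110✓ 010101✓ 010110 011000✓ 011001✓ 011101✓ 011111✓ 100001✓ 100011✓ 100101✓ 100111✓ 101010✓ 101011✓ 101100✓ 101101✓ 101110✓ 101111✓ 110010 110100✓ 110101✓ 111011✓ 111100✓ 111101✓ 111110✓ 111111✓
Round 1: -00011 -01010✓ -01100✓ -01101✓ -01110✓ -10101✓ -11101✓ -11111✓ 0-1000 0-1101✓ 00-100 001-00✓ 001-10✓ 0010-0✓ 0011-0✓ 00110-✓ 01-101✓ 011-01 01100- 0111-1✓ 1-0101✓ 1-1011✓ 1-1100✓ 1-1101✓ 1-1110✓ 1-1111✓ 10-011✓ 10-101✓ 10-111✓ 100-01✓ 100-11✓ 1000-1✓ 1001-1✓ 101-10✓ 101-11✓ 10101-✓ 1011-0✓ 1011-1✓ 10110-✓ 10111-✓ 11-100✓ 11-101✓ 11010-✓ 111-11✓ 1111-0✓ 1111-1✓ 11110-✓ 11111-✓
Round 2: --1101 -01-10 -011-0 -0110- -1-101 -111-1 001--0 1--101 1-1-11 1-11-0✓ 1-11-1✓ 1-110-✓ 1-111-✓ 10--11 10-1-1 100--1 101-1- 1011--✓ 11-10- 1111--✓
Round 3: 1-11--
PIs = {--1101, -00011, -01-10, -011-0, -0110-, -1-101, -111-1, 0-1000, 00-100, 001--0, 010110, 011-01, 01100-, 1--101, 1-1-11, 1-11--, 10--11, 10-1-1, 100--1, 101-1-, 11-10-, 110010}
Coverage chart:
  m3: -00011 ←essential
  m4: 00-100 ←essential
  m8: 0-1000,001--0
  m10: -01-10,001--0
  m12: -011-0,-0110-,00-100,001--0
  m13: --1101,-0110-
  m14: -01-10,-011-0,001--0
  m21: -1-101 ←essential
  m22: 010110 ←essential
  m24: 0-1000,01100-
  m25: 011-01,01100-
  m29: --1101,-1-101,-111-1,011-01
  m31: -111-1 ←essential
  m33: 100--1 ←essential
  m35: -00011,10--11,100--1
  m37: 1--101,10-1-1,100--1
  m39: 10--11,10-1-1,100--1
  m42: -01-10,101-1-
  m43: 1-1-11,10--11,101-1-
  m44: -011-0,-0110-,1-11--
  m45: --1101,-0110-,1--101,1-11--,10-1-1
  m46: -01-10,-011-0,1-11--,101-1-
  m47: 1-1-11,1-11--,10--11,10-1-1,101-1-
  m53: -1-101,1--101,11-10-
  m59: 1-1-11 ←essential
  m60: 1-11--,11-10-
  m61: --1101,-1-101,-111-1,1--101,1-11--,11-10-
  m62: 1-11-- ←essential
  m63: -111-1,1-1-11,1-11--
Essential: -00011, -1-101, -111-1, 00-100, 010110, 1-1-11, 1-11--, 100--1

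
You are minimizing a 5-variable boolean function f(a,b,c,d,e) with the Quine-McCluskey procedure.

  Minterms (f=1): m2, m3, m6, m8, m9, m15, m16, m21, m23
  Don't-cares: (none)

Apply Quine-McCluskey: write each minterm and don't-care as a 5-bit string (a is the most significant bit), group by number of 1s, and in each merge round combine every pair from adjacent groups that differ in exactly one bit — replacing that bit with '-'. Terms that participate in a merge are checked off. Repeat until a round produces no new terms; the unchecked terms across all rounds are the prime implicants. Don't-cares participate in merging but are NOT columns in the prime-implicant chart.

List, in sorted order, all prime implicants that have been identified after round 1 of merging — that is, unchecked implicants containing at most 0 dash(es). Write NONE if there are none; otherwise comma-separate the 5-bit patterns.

[col 0] 00010*, 00011*, 00110*, 01000*, 01001*, 01111, 10000, 10101*, 10111*
[col 1] 00-10, 0001-, 0100-, 101-1
Prime implicants: 00-10, 0001-, 0100-, 01111, 10000, 101-1

01111, 10000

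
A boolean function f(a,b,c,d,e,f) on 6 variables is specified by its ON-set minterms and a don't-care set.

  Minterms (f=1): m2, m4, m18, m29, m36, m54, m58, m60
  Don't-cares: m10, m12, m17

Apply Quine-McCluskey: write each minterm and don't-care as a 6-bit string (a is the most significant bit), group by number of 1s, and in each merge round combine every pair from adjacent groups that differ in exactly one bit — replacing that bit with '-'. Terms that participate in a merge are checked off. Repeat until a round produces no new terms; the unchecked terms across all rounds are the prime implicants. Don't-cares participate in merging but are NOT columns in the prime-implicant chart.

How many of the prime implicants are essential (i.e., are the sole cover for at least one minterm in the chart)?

[col 0] 000010*, 000100*, 001010*, 001100*, 010001, 010010*, 011101, 100100*, 110110, 111010, 111100
[col 1] -00100, 0-0010, 00-010, 00-100
Prime implicants: -00100, 0-0010, 00-010, 00-100, 010001, 011101, 110110, 111010, 111100
PI chart (minterm → PIs covering it):
  2 | 0-0010,00-010
  4 | -00100,00-100
  18 | 0-0010  (sole → essential)
  29 | 011101  (sole → essential)
  36 | -00100  (sole → essential)
  54 | 110110  (sole → essential)
  58 | 111010  (sole → essential)
  60 | 111100  (sole → essential)
Essential prime implicants: -00100, 0-0010, 011101, 110110, 111010, 111100

6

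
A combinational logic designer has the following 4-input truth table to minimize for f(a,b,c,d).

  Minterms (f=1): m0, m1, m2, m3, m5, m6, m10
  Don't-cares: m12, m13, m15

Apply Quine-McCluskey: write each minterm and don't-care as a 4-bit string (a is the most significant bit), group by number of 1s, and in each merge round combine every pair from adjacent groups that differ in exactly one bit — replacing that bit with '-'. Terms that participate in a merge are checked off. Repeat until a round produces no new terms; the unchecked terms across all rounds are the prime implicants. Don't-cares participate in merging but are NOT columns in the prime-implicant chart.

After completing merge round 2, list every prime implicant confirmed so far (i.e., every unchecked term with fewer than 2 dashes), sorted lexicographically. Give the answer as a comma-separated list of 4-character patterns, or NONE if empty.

-010, -101, 0-01, 0-10, 11-1, 110-

[col 0] 0000*, 0001*, 0010*, 0011*, 0101*, 0110*, 1010*, 1100*, 1101*, 1111*
[col 1] -010, -101, 0-01, 0-10, 00-0*, 00-1*, 000-*, 001-*, 11-1, 110-
[col 2] 00--
Prime implicants: -010, -101, 0-01, 0-10, 00--, 11-1, 110-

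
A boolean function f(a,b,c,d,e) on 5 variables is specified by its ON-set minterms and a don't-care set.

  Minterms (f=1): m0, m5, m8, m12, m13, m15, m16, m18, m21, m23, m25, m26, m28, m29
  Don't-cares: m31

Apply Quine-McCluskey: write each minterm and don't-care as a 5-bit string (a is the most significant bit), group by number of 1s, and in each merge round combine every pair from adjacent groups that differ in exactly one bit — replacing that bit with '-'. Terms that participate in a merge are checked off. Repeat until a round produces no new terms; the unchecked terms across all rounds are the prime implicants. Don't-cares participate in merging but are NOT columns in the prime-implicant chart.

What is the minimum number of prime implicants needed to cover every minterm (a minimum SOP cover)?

[col 0] 00000*, 00101*, 01000*, 01100*, 01101*, 01111*, 10000*, 10010*, 10101*, 10111*, 11001*, 11010*, 11100*, 11101*, 11111*
[col 1] -0000, -0101*, -1100*, -1101*, -1111*, 0-000, 0-101*, 01-00, 011-1*, 0110-*, 1-010, 1-101*, 1-111*, 100-0, 101-1*, 11-01, 111-1*, 1110-*
[col 2] --101, -11-1, -110-, 1-1-1
Prime implicants: --101, -0000, -11-1, -110-, 0-000, 01-00, 1-010, 1-1-1, 100-0, 11-01
PI chart (minterm → PIs covering it):
  0 | -0000,0-000
  5 | --101  (sole → essential)
  8 | 0-000,01-00
  12 | -110-,01-00
  13 | --101,-11-1,-110-
  15 | -11-1  (sole → essential)
  16 | -0000,100-0
  18 | 1-010,100-0
  21 | --101,1-1-1
  23 | 1-1-1  (sole → essential)
  25 | 11-01  (sole → essential)
  26 | 1-010  (sole → essential)
  28 | -110-  (sole → essential)
  29 | --101,-11-1,-110-,1-1-1,11-01
Essential prime implicants: --101, -11-1, -110-, 1-010, 1-1-1, 11-01
Petrick residual → -0000, 0-000
Minimum SOP uses 8 PIs: cd'e + b'c'd'e' + bce + bcd' + a'c'd'e' + ac'de' + ace + abd'e

8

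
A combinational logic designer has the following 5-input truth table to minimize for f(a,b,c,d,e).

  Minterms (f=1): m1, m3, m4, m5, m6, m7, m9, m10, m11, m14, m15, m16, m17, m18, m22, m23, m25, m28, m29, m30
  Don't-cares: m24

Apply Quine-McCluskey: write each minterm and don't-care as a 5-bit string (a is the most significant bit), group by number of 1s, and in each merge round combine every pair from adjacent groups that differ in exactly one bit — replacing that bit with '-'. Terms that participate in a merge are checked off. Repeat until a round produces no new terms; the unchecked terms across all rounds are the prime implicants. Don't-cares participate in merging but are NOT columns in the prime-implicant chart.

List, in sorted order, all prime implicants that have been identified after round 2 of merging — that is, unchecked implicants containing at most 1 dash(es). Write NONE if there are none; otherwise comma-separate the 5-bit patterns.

size-2^0 implicants → 00001(✓)  00011(✓)  00100(✓)  00101(✓)  00110(✓)  00111(✓)  01001(✓)  01010(✓)  01011(✓)  01110(✓)  01111(✓)  10000(✓)  10001(✓)  10010(✓)  10110(✓)  10111(✓)  11000(✓)  11001(✓)  11100(✓)  11101(✓)  11110(✓)
size-2^1 implicants → -0001(✓)  -0110(✓)  -0111(✓)  -1001(✓)  -1110(✓)  0-001(✓)  0-011(✓)  0-110(✓)  0-111(✓)  00-01(✓)  00-11(✓)  000-1(✓)  001-0(✓)  001-1(✓)  0010-(✓)  0011-(✓)  01-10(✓)  01-11(✓)  010-1(✓)  0101-(✓)  0111-(✓)  1-000(✓)  1-001(✓)  1-110(✓)  10-10  100-0  1000-(✓)  1011-(✓)  11-00(✓)  11-01(✓)  1100-(✓)  111-0  1110-(✓)
size-2^2 implicants → --001  --110  -011-  0--11  0-0-1  0-11-  00--1  001--  01-1-  1-00-  11-0-
Unchecked terms (primes): --001, --110, -011-, 0--11, 0-0-1, 0-11-, 00--1, 001--, 01-1-, 1-00-, 10-10, 100-0, 11-0-, 111-0

10-10, 100-0, 111-0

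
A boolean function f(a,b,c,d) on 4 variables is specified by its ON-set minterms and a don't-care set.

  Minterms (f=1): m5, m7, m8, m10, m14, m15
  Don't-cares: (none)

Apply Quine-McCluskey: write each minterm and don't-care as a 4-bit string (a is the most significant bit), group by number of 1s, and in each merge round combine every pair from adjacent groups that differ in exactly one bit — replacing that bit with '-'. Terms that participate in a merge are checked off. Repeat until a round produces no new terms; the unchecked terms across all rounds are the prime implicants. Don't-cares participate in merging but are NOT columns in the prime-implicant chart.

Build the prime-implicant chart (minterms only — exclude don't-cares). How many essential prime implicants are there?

size-2^0 implicants → 0101(✓)  0111(✓)  1000(✓)  1010(✓)  1110(✓)  1111(✓)
size-2^1 implicants → -111  01-1  1-10  10-0  111-
Unchecked terms (primes): -111, 01-1, 1-10, 10-0, 111-
Minterm coverage:
  m5 ⊆ 01-1 [E]
  m7 ⊆ -111,01-1
  m8 ⊆ 10-0 [E]
  m10 ⊆ 1-10,10-0
  m14 ⊆ 1-10,111-
  m15 ⊆ -111,111-
E = {01-1, 10-0}

2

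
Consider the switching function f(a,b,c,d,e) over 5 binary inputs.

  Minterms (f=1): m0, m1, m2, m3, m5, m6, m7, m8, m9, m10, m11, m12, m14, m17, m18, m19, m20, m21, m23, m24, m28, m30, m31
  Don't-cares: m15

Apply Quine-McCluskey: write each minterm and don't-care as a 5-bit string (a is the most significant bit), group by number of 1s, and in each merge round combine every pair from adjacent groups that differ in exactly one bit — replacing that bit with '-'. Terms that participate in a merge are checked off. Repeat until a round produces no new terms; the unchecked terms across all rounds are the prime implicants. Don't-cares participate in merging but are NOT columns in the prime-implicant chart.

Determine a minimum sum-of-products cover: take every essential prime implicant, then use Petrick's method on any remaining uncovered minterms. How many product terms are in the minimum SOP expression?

Round 0: 00000✓ 00001✓ 00010✓ 00011✓ 00101✓ 00110✓ 00111✓ 01000✓ 01001✓ 01010✓ 01011✓ 01100✓ 01110✓ 01111✓ 10001✓ 10010✓ 10011✓ 10100✓ 10101✓ 10111✓ 11000✓ 11100✓ 11110✓ 11111✓
Round 1: -0001✓ -0010✓ -0011✓ -0101✓ -0111✓ -1000✓ -1100✓ -1110✓ -1111✓ 0-000✓ 0-001✓ 0-010✓ 0-011✓ 0-110✓ 0-111✓ 00-01✓ 00-10✓ 00-11✓ 000-0✓ 000-1✓ 0000-✓ 0001-✓ 001-1✓ 0011-✓ 01-00✓ 01-10✓ 01-11✓ 010-0✓ 010-1✓ 0100-✓ 0101-✓ 011-0✓ 0111-✓ 1-100 1-111✓ 10-01✓ 10-11✓ 100-1✓ 1001-✓ 101-1✓ 1010- 11-00✓ 111-0✓ 1111-✓
Round 2: --111 -0-01✓ -0-11✓ -00-1✓ -001- -01-1✓ -1-00 -11-0 -111- 0--10✓ 0--11✓ 0-0-0✓ 0-0-1✓ 0-00-✓ 0-01-✓ 0-11-✓ 00--1✓ 00-1-✓ 000--✓ 01--0 01-1-✓ 010--✓ 10--1✓
Round 3: -0--1 0--1- 0-0--
PIs = {--111, -0--1, -001-, -1-00, -11-0, -111-, 0--1-, 0-0--, 01--0, 1-100, 1010-}
Coverage chart:
  m0: 0-0-- ←essential
  m1: -0--1,0-0--
  m2: -001-,0--1-,0-0--
  m3: -0--1,-001-,0--1-,0-0--
  m5: -0--1 ←essential
  m6: 0--1- ←essential
  m7: --111,-0--1,0--1-
  m8: -1-00,0-0--,01--0
  m9: 0-0-- ←essential
  m10: 0--1-,0-0--,01--0
  m11: 0--1-,0-0--
  m12: -1-00,-11-0,01--0
  m14: -11-0,-111-,0--1-,01--0
  m17: -0--1 ←essential
  m18: -001- ←essential
  m19: -0--1,-001-
  m20: 1-100,1010-
  m21: -0--1,1010-
  m23: --111,-0--1
  m24: -1-00 ←essential
  m28: -1-00,-11-0,1-100
  m30: -11-0,-111-
  m31: --111,-111-
Essential: -0--1, -001-, -1-00, 0--1-, 0-0--
Petrick residual → -111-, 1-100
Min cover (7 terms): b'e + b'c'd + bd'e' + bcd + a'd + a'c' + acd'e'

7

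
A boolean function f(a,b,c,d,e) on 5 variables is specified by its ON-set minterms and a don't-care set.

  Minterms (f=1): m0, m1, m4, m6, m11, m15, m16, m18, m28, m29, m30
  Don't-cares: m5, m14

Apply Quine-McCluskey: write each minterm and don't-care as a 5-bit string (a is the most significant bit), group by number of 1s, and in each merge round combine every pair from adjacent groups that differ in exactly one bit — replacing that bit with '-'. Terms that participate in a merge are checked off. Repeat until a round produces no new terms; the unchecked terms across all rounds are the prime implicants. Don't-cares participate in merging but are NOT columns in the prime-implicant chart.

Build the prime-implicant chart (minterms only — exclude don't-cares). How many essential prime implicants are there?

4

[col 0] 00000*, 00001*, 00100*, 00101*, 00110*, 01011*, 01110*, 01111*, 10000*, 10010*, 11100*, 11101*, 11110*
[col 1] -0000, -1110, 0-110, 00-00*, 00-01*, 0000-*, 001-0, 0010-*, 01-11, 0111-, 100-0, 111-0, 1110-
[col 2] 00-0-
Prime implicants: -0000, -1110, 0-110, 00-0-, 001-0, 01-11, 0111-, 100-0, 111-0, 1110-
PI chart (minterm → PIs covering it):
  0 | -0000,00-0-
  1 | 00-0-  (sole → essential)
  4 | 00-0-,001-0
  6 | 0-110,001-0
  11 | 01-11  (sole → essential)
  15 | 01-11,0111-
  16 | -0000,100-0
  18 | 100-0  (sole → essential)
  28 | 111-0,1110-
  29 | 1110-  (sole → essential)
  30 | -1110,111-0
Essential prime implicants: 00-0-, 01-11, 100-0, 1110-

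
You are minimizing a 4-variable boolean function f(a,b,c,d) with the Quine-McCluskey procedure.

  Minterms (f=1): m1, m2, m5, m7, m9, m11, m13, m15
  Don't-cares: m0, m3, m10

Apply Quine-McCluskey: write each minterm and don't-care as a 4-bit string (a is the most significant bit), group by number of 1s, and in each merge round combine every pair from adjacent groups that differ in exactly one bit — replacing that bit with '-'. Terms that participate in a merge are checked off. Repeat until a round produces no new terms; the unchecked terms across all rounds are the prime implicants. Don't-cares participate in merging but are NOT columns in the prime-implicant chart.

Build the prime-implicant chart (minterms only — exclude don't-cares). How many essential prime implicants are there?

1

size-2^0 implicants → 0000(✓)  0001(✓)  0010(✓)  0011(✓)  0101(✓)  0111(✓)  1001(✓)  1010(✓)  1011(✓)  1101(✓)  1111(✓)
size-2^1 implicants → -001(✓)  -010(✓)  -011(✓)  -101(✓)  -111(✓)  0-01(✓)  0-11(✓)  00-0(✓)  00-1(✓)  000-(✓)  001-(✓)  01-1(✓)  1-01(✓)  1-11(✓)  10-1(✓)  101-(✓)  11-1(✓)
size-2^2 implicants → --01(✓)  --11(✓)  -0-1(✓)  -01-  -1-1(✓)  0--1(✓)  00--  1--1(✓)
size-2^3 implicants → ---1
Unchecked terms (primes): ---1, -01-, 00--
Minterm coverage:
  m1 ⊆ ---1,00--
  m2 ⊆ -01-,00--
  m5 ⊆ ---1 [E]
  m7 ⊆ ---1 [E]
  m9 ⊆ ---1 [E]
  m11 ⊆ ---1,-01-
  m13 ⊆ ---1 [E]
  m15 ⊆ ---1 [E]
E = {---1}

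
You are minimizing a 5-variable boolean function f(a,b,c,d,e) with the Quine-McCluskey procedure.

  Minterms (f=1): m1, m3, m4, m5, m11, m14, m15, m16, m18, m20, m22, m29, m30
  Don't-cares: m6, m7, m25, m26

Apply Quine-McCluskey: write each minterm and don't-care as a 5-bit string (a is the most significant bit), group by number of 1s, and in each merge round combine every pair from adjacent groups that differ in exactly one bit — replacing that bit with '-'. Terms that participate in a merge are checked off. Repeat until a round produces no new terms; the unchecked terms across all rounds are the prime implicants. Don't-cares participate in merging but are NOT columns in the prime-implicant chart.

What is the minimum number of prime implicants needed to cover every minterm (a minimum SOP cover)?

6

size-2^0 implicants → 00001(✓)  00011(✓)  00100(✓)  00101(✓)  00110(✓)  00111(✓)  01011(✓)  01110(✓)  01111(✓)  10000(✓)  10010(✓)  10100(✓)  10110(✓)  11001(✓)  11010(✓)  11101(✓)  11110(✓)
size-2^1 implicants → -0100(✓)  -0110(✓)  -1110(✓)  0-011(✓)  0-110(✓)  0-111(✓)  00-01(✓)  00-11(✓)  000-1(✓)  001-0(✓)  001-1(✓)  0010-(✓)  0011-(✓)  01-11(✓)  0111-(✓)  1-010(✓)  1-110(✓)  10-00(✓)  10-10(✓)  100-0(✓)  101-0(✓)  11-01  11-10(✓)
size-2^2 implicants → --110  -01-0  0--11  0-11-  00--1  001--  1--10  10--0
Unchecked terms (primes): --110, -01-0, 0--11, 0-11-, 00--1, 001--, 1--10, 10--0, 11-01
Minterm coverage:
  m1 ⊆ 00--1 [E]
  m3 ⊆ 0--11,00--1
  m4 ⊆ -01-0,001--
  m5 ⊆ 00--1,001--
  m11 ⊆ 0--11 [E]
  m14 ⊆ --110,0-11-
  m15 ⊆ 0--11,0-11-
  m16 ⊆ 10--0 [E]
  m18 ⊆ 1--10,10--0
  m20 ⊆ -01-0,10--0
  m22 ⊆ --110,-01-0,1--10,10--0
  m29 ⊆ 11-01 [E]
  m30 ⊆ --110,1--10
E = {0--11, 00--1, 10--0, 11-01}
Petrick residual → --110, -01-0
Cover = cde' + b'ce' + a'de + a'b'e + ab'e' + abd'e  |cover|=6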